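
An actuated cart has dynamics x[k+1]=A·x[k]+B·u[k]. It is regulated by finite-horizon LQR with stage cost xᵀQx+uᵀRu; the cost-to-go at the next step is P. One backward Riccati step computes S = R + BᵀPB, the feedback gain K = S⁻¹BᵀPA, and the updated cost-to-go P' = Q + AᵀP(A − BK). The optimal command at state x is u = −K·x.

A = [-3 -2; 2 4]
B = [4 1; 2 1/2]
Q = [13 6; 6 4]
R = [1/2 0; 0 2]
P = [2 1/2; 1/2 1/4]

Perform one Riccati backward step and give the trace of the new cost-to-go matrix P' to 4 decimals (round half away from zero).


BᵀP = [9.0000 2.5000; 2.2500 0.6250]
S = R + BᵀPB = [1/2 0; 0 2] + [41.0000 10.2500; 10.2500 2.5625] = [41.5000 10.2500; 10.2500 4.5625]
BᵀPA = [-22.0000 -8.0000; -5.5000 -2.0000]
K = S⁻¹·BᵀPA = [-0.5221 -0.1898; -0.0326 -0.0119]
A−BK = [-0.8791 -1.2288; 3.0604 4.3856]
AᵀP(A−BK) = [1.3352 1.7582; 1.7582 2.4575]
P' = Q + AᵀP(A−BK) = [14.3352 7.7582; 7.7582 6.4575]
tr(P') = 20.7927

20.7927


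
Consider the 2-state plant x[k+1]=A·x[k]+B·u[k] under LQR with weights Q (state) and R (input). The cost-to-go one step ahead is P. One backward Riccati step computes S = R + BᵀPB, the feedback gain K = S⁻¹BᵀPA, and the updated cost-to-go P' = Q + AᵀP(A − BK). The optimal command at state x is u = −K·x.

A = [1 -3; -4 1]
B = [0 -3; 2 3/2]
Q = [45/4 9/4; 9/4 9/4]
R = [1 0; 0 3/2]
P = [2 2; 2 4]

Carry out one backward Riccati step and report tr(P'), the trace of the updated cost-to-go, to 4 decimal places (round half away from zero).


BᵀP = [4.0000 8.0000; -3.0000 0.0000]
S = R + BᵀPB = [1 0; 0 3/2] + [16.0000 0.0000; 0.0000 9.0000] = [17.0000 0.0000; 0.0000 10.5000]
BᵀPA = [-28.0000 -4.0000; -3.0000 9.0000]
K = S⁻¹·BᵀPA = [-1.6471 -0.2353; -0.2857 0.8571]
A−BK = [0.1429 -0.4286; -0.2773 0.1849]
AᵀP(A−BK) = [3.0252 -0.0168; -0.0168 1.3445]
P' = Q + AᵀP(A−BK) = [14.2752 2.2332; 2.2332 3.5945]
tr(P') = 17.8697

17.8697


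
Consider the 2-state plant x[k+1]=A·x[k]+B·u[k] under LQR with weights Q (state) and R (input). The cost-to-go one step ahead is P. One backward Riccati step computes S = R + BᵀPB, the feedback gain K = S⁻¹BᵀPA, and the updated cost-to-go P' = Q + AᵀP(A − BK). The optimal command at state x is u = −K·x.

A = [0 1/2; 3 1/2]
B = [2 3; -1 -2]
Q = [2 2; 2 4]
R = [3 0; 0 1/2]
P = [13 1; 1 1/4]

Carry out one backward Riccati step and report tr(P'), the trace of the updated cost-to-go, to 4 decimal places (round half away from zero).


BᵀP = [25.0000 1.7500; 37.0000 2.5000]
S = R + BᵀPB = [3 0; 0 1/2] + [48.2500 71.5000; 71.5000 106.0000] = [51.2500 71.5000; 71.5000 106.5000]
BᵀPA = [5.2500 13.3750; 7.5000 19.7500]
K = S⁻¹·BᵀPA = [0.0661 0.0356; 0.0260 0.1615]
A−BK = [-0.2103 -0.0558; 3.1182 0.8587]
AᵀP(A−BK) = [1.7076 0.4765; 0.4765 0.1458]
P' = Q + AᵀP(A−BK) = [3.7076 2.4765; 2.4765 4.1458]
tr(P') = 7.8535

7.8535


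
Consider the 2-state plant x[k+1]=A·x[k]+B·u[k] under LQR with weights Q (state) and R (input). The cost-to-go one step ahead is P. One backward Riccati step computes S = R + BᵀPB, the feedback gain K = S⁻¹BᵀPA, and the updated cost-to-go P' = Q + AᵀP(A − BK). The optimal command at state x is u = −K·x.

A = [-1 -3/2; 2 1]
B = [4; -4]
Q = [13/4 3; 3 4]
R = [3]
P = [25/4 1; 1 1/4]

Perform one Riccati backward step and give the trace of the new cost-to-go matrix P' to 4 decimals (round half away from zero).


7.9825

BᵀP = [21.0000 3.0000]
S = R + BᵀPB = [3] + [72.0000] = [75.0000]
BᵀPA = [-15.0000 -28.5000]
K = S⁻¹·BᵀPA = [-0.2000 -0.3800]
A−BK = [-0.2000 0.0200; 1.2000 -0.5200]
AᵀP(A−BK) = [0.2500 0.1750; 0.1750 0.4825]
P' = Q + AᵀP(A−BK) = [3.5000 3.1750; 3.1750 4.4825]
tr(P') = 7.9825


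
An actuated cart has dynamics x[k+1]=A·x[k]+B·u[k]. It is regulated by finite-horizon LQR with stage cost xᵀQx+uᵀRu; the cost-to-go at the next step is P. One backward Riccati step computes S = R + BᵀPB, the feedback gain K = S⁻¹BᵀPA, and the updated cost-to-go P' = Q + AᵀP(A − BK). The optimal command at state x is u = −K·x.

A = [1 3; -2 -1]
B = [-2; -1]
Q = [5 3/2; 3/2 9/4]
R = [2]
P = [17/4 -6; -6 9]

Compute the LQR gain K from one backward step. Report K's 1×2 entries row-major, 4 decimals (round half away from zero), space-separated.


-2.1250 -2.6250

BᵀP = [-2.5000 3.0000]
S = R + BᵀPB = [2] + [2.0000] = [4.0000]
BᵀPA = [-8.5000 -10.5000]
K = S⁻¹·BᵀPA = [-2.1250 -2.6250]
A−BK = [-3.2500 -2.2500; -4.1250 -3.6250]
AᵀP(A−BK) = [46.1875 50.4375; 50.4375 55.6875]
P' = Q + AᵀP(A−BK) = [51.1875 51.9375; 51.9375 57.9375]
tr(P') = 109.1250


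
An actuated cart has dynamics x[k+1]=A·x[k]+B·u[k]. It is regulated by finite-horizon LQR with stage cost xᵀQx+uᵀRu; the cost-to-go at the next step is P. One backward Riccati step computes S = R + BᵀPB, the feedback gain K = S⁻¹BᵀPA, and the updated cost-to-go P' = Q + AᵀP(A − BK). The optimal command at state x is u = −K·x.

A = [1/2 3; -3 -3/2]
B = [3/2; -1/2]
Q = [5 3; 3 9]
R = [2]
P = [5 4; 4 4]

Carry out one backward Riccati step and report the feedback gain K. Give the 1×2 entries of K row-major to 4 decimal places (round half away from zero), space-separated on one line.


BᵀP = [5.5000 4.0000]
S = R + BᵀPB = [2] + [6.2500] = [8.2500]
BᵀPA = [-9.2500 10.5000]
K = S⁻¹·BᵀPA = [-1.1212 1.2727]
A−BK = [2.1818 1.0909; -3.5606 -0.8636]
AᵀP(A−BK) = [14.8788 -1.7273; -1.7273 4.6364]
P' = Q + AᵀP(A−BK) = [19.8788 1.2727; 1.2727 13.6364]
tr(P') = 33.5152

-1.1212 1.2727


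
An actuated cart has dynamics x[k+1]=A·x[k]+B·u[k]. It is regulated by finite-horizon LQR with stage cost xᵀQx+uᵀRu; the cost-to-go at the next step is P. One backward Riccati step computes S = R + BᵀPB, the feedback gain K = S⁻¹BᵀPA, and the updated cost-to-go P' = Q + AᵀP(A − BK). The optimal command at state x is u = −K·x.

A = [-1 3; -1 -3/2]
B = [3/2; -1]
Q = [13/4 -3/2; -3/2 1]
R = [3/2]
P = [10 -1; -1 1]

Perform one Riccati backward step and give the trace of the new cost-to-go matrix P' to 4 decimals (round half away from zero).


BᵀP = [16.0000 -2.5000]
S = R + BᵀPB = [3/2] + [26.5000] = [28.0000]
BᵀPA = [-13.5000 51.7500]
K = S⁻¹·BᵀPA = [-0.4821 1.8482]
A−BK = [-0.2768 0.2277; -1.4821 0.3482]
AᵀP(A−BK) = [2.4911 -2.0491; -2.0491 5.6049]
P' = Q + AᵀP(A−BK) = [5.7411 -3.5491; -3.5491 6.6049]
tr(P') = 12.3460

12.3460


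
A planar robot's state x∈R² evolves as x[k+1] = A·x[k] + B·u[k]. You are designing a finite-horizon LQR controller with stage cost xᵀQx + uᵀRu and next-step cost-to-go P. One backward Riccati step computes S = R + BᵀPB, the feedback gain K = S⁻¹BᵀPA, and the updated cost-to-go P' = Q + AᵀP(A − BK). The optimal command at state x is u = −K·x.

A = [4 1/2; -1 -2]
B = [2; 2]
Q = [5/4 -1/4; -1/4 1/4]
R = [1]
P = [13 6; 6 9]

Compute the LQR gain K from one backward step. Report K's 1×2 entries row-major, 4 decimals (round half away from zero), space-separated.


BᵀP = [38.0000 30.0000]
S = R + BᵀPB = [1] + [136.0000] = [137.0000]
BᵀPA = [122.0000 -41.0000]
K = S⁻¹·BᵀPA = [0.8905 -0.2993]
A−BK = [2.2190 1.0985; -2.7810 -1.4015]
AᵀP(A−BK) = [60.3577 29.5109; 29.5109 14.9799]
P' = Q + AᵀP(A−BK) = [61.6077 29.2609; 29.2609 15.2299]
tr(P') = 76.8376

0.8905 -0.2993


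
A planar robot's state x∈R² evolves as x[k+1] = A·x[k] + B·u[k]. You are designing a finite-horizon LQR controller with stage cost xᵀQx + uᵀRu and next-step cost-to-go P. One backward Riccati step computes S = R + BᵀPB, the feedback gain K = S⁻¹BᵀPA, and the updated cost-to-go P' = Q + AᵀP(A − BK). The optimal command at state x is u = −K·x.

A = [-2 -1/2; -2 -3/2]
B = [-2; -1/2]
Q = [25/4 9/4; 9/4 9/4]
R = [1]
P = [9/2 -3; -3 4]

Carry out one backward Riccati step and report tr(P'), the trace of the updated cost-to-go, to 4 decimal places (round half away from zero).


20.2634

BᵀP = [-7.5000 4.0000]
S = R + BᵀPB = [1] + [13.0000] = [14.0000]
BᵀPA = [7.0000 -2.2500]
K = S⁻¹·BᵀPA = [0.5000 -0.1607]
A−BK = [-1.0000 -0.8214; -1.7500 -1.5804]
AᵀP(A−BK) = [6.5000 5.6250; 5.6250 5.2634]
P' = Q + AᵀP(A−BK) = [12.7500 7.8750; 7.8750 7.5134]
tr(P') = 20.2634


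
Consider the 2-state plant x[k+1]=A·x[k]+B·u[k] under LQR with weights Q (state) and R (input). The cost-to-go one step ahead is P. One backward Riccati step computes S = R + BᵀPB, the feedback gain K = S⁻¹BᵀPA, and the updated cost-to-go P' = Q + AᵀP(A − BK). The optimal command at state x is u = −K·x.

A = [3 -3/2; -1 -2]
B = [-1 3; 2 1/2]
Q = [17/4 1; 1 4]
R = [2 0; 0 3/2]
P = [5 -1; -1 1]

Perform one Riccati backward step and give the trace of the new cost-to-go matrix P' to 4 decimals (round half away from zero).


11.3886

BᵀP = [-7.0000 3.0000; 14.5000 -2.5000]
S = R + BᵀPB = [2 0; 0 3/2] + [13.0000 -19.5000; -19.5000 42.2500] = [15.0000 -19.5000; -19.5000 43.7500]
BᵀPA = [-24.0000 4.5000; 46.0000 -16.7500]
K = S⁻¹·BᵀPA = [-0.5543 -0.4701; 0.8043 -0.5924]
A−BK = [0.0326 -0.1929; -0.2935 -0.7636]
AᵀP(A−BK) = [1.6957 -0.0326; -0.0326 1.4429]
P' = Q + AᵀP(A−BK) = [5.9457 0.9674; 0.9674 5.4429]
tr(P') = 11.3886


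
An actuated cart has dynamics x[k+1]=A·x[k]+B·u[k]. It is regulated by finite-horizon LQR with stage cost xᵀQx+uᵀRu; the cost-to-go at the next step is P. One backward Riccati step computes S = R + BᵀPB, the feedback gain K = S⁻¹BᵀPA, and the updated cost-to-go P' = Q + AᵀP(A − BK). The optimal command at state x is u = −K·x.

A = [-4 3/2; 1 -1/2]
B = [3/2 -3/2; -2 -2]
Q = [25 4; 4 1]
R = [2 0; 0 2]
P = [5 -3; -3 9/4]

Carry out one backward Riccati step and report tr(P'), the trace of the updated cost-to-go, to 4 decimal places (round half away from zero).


BᵀP = [13.5000 -9.0000; -1.5000 0.0000]
S = R + BᵀPB = [2 0; 0 2] + [38.2500 -2.2500; -2.2500 2.2500] = [40.2500 -2.2500; -2.2500 4.2500]
BᵀPA = [-63.0000 24.7500; 6.0000 -2.2500]
K = S⁻¹·BᵀPA = [-1.5316 0.6032; 0.6009 -0.2101]
A−BK = [-0.8012 0.2801; -0.8614 0.2861]
AᵀP(A−BK) = [6.1521 -2.3652; -2.3652 0.9115]
P' = Q + AᵀP(A−BK) = [31.1521 1.6348; 1.6348 1.9115]
tr(P') = 33.0636

33.0636


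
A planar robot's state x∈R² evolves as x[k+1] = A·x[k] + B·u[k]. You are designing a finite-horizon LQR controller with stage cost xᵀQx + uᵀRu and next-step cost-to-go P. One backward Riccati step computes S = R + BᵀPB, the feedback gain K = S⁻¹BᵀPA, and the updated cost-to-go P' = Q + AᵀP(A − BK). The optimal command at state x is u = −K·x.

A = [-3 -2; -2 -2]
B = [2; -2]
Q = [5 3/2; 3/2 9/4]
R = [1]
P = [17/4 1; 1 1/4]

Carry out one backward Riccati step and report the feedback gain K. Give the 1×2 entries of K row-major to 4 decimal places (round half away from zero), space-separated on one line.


BᵀP = [6.5000 1.5000]
S = R + BᵀPB = [1] + [10.0000] = [11.0000]
BᵀPA = [-22.5000 -16.0000]
K = S⁻¹·BᵀPA = [-2.0455 -1.4545]
A−BK = [1.0909 0.9091; -6.0909 -4.9091]
AᵀP(A−BK) = [5.2273 3.7727; 3.7727 2.7273]
P' = Q + AᵀP(A−BK) = [10.2273 5.2727; 5.2727 4.9773]
tr(P') = 15.2045

-2.0455 -1.4545


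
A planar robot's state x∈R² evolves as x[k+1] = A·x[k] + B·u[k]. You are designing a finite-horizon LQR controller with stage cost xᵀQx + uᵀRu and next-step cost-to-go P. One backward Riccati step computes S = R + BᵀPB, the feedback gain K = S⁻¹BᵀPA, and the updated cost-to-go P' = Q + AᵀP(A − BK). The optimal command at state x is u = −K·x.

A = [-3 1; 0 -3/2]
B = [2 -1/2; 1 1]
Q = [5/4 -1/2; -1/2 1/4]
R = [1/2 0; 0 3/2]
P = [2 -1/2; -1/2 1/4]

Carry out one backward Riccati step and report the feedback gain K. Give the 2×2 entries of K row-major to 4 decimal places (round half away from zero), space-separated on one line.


BᵀP = [3.5000 -0.7500; -1.5000 0.5000]
S = R + BᵀPB = [1/2 0; 0 3/2] + [6.2500 -2.5000; -2.5000 1.2500] = [6.7500 -2.5000; -2.5000 2.7500]
BᵀPA = [-10.5000 4.6250; 4.5000 -2.2500]
K = S⁻¹·BᵀPA = [-1.4315 0.5761; 0.3350 -0.2944]
A−BK = [0.0305 -0.2995; 1.0964 -1.7817]
AᵀP(A−BK) = [1.4619 -0.8756; -0.8756 0.7354]
P' = Q + AᵀP(A−BK) = [2.7119 -1.3756; -1.3756 0.9854]
tr(P') = 3.6973

-1.4315 0.5761 0.3350 -0.2944


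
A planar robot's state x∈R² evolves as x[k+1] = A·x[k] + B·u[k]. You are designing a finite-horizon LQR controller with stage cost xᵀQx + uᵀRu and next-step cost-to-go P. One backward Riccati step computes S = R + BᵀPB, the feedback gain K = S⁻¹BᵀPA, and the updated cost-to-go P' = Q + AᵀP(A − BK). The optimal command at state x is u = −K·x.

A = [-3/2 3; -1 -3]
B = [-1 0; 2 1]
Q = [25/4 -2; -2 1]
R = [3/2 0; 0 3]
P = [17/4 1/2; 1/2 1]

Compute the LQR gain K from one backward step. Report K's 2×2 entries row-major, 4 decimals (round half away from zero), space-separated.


0.5609 -1.9043 -0.6478 0.3391

BᵀP = [-3.2500 1.5000; 0.5000 1.0000]
S = R + BᵀPB = [3/2 0; 0 3] + [6.2500 1.5000; 1.5000 1.0000] = [7.7500 1.5000; 1.5000 4.0000]
BᵀPA = [3.3750 -14.2500; -1.7500 -1.5000]
K = S⁻¹·BᵀPA = [0.5609 -1.9043; -0.6478 0.3391]
A−BK = [-0.9391 1.0957; -1.4739 0.4696]
AᵀP(A−BK) = [9.0359 -8.3543; -8.3543 11.6217]
P' = Q + AᵀP(A−BK) = [15.2859 -10.3543; -10.3543 12.6217]
tr(P') = 27.9076


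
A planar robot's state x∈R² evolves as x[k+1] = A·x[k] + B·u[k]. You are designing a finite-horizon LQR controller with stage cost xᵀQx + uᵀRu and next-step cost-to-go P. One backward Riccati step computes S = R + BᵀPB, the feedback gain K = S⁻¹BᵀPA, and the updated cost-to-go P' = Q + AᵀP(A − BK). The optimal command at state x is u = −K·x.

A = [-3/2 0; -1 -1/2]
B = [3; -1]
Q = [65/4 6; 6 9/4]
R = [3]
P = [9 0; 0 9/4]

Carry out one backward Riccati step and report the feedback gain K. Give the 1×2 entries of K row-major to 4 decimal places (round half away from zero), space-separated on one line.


-0.4435 0.0130

BᵀP = [27.0000 -2.2500]
S = R + BᵀPB = [3] + [83.2500] = [86.2500]
BᵀPA = [-38.2500 1.1250]
K = S⁻¹·BᵀPA = [-0.4435 0.0130]
A−BK = [-0.1696 -0.0391; -1.4435 -0.4870]
AᵀP(A−BK) = [5.5370 1.6239; 1.6239 0.5478]
P' = Q + AᵀP(A−BK) = [21.7870 7.6239; 7.6239 2.7978]
tr(P') = 24.5848


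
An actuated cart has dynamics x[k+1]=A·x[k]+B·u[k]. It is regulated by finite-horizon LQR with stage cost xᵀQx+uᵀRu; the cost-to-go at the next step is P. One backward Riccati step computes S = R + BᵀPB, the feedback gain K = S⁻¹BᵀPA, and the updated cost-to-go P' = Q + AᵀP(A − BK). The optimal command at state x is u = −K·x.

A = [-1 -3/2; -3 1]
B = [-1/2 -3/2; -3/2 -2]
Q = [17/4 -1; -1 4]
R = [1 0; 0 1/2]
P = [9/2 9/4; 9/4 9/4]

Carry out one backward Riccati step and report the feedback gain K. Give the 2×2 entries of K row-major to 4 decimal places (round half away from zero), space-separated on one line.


0.5540 -0.5786 0.7612 0.5763

BᵀP = [-5.6250 -4.5000; -11.2500 -7.8750]
S = R + BᵀPB = [1 0; 0 1/2] + [9.5625 17.4375; 17.4375 32.6250] = [10.5625 17.4375; 17.4375 33.1250]
BᵀPA = [19.1250 3.9375; 34.8750 9.0000]
K = S⁻¹·BᵀPA = [0.5540 -0.5786; 0.7612 0.5763]
A−BK = [0.4188 -0.9249; -0.6466 1.2847]
AᵀP(A−BK) = [1.1080 -1.1571; -1.1571 2.7167]
P' = Q + AᵀP(A−BK) = [5.3580 -2.1571; -2.1571 6.7167]
tr(P') = 12.0748


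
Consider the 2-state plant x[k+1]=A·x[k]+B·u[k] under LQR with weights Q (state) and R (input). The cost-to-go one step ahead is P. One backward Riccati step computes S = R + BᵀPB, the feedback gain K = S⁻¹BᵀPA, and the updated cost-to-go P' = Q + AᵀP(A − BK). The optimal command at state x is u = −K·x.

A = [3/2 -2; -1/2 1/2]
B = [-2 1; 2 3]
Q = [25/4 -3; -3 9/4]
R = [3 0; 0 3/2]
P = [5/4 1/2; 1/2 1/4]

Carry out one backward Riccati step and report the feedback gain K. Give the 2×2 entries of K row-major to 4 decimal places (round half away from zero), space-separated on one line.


-0.1774 0.2379 0.3710 -0.5202

BᵀP = [-1.5000 -0.5000; 2.7500 1.2500]
S = R + BᵀPB = [3 0; 0 3/2] + [2.0000 -3.0000; -3.0000 6.5000] = [5.0000 -3.0000; -3.0000 8.0000]
BᵀPA = [-2.0000 2.7500; 3.5000 -4.8750]
K = S⁻¹·BᵀPA = [-0.1774 0.2379; 0.3710 -0.5202]
A−BK = [0.7742 -1.0040; -1.2581 1.5847]
AᵀP(A−BK) = [0.4718 -0.6411; -0.6411 0.8725]
P' = Q + AᵀP(A−BK) = [6.7218 -3.6411; -3.6411 3.1225]
tr(P') = 9.8443


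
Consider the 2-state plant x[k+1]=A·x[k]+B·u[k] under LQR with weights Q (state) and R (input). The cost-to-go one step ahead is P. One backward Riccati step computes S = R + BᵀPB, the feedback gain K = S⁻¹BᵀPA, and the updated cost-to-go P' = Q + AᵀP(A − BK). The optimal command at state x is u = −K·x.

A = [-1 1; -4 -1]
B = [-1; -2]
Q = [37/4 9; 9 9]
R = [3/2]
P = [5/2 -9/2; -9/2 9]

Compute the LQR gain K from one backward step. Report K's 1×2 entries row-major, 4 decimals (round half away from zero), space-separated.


2.1591 0.9091

BᵀP = [6.5000 -13.5000]
S = R + BᵀPB = [3/2] + [20.5000] = [22.0000]
BᵀPA = [47.5000 20.0000]
K = S⁻¹·BᵀPA = [2.1591 0.9091]
A−BK = [1.1591 1.9091; 0.3182 0.8182]
AᵀP(A−BK) = [7.9432 3.8182; 3.8182 2.3182]
P' = Q + AᵀP(A−BK) = [17.1932 12.8182; 12.8182 11.3182]
tr(P') = 28.5114


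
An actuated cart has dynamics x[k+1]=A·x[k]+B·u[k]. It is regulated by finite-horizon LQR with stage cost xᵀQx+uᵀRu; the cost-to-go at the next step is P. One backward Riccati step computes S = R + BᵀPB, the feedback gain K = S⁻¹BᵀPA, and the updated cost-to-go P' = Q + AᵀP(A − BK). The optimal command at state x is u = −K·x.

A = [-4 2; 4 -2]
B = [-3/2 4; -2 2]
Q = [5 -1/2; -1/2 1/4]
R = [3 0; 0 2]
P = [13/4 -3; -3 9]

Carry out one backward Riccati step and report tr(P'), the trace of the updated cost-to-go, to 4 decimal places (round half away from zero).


87.0402

BᵀP = [1.1250 -13.5000; 7.0000 6.0000]
S = R + BᵀPB = [3 0; 0 2] + [25.3125 -22.5000; -22.5000 40.0000] = [28.3125 -22.5000; -22.5000 42.0000]
BᵀPA = [-58.5000 29.2500; -4.0000 2.0000]
K = S⁻¹·BᵀPA = [-3.7298 1.8649; -2.0934 1.0467]
A−BK = [-1.2213 0.6107; 0.7271 -0.3635]
AᵀP(A−BK) = [65.4322 -32.7161; -32.7161 16.3580]
P' = Q + AᵀP(A−BK) = [70.4322 -33.2161; -33.2161 16.6080]
tr(P') = 87.0402


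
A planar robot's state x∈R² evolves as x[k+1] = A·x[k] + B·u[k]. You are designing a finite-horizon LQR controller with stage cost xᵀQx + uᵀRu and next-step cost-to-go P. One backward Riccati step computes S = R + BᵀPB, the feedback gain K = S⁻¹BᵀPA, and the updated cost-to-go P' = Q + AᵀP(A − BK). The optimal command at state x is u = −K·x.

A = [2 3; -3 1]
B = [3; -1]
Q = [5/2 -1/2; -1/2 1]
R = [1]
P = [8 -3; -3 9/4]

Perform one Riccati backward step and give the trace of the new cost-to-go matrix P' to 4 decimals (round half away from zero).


13.2534

BᵀP = [27.0000 -11.2500]
S = R + BᵀPB = [1] + [92.2500] = [93.2500]
BᵀPA = [87.7500 69.7500]
K = S⁻¹·BᵀPA = [0.9410 0.7480]
A−BK = [-0.8231 0.7560; -2.0590 1.7480]
AᵀP(A−BK) = [5.6756 -3.3861; -3.3861 4.0777]
P' = Q + AᵀP(A−BK) = [8.1756 -3.8861; -3.8861 5.0777]
tr(P') = 13.2534


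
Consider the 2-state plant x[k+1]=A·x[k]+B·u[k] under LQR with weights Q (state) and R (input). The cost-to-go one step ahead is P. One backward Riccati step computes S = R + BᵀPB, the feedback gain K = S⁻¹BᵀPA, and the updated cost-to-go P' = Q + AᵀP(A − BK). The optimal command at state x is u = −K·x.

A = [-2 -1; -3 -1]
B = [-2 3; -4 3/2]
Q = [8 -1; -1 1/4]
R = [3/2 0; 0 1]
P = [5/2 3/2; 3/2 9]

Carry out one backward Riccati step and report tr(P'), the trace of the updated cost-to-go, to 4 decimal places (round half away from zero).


9.0425

BᵀP = [-11.0000 -39.0000; 9.7500 18.0000]
S = R + BᵀPB = [3/2 0; 0 1] + [178.0000 -91.5000; -91.5000 56.2500] = [179.5000 -91.5000; -91.5000 57.2500]
BᵀPA = [139.0000 50.0000; -73.5000 -27.7500]
K = S⁻¹·BᵀPA = [0.6473 0.1698; -0.2493 -0.2133]
A−BK = [0.0425 -0.0205; -0.0369 -0.0008]
AᵀP(A−BK) = [0.7027 0.2172; 0.2172 0.0899]
P' = Q + AᵀP(A−BK) = [8.7027 -0.7828; -0.7828 0.3399]
tr(P') = 9.0425


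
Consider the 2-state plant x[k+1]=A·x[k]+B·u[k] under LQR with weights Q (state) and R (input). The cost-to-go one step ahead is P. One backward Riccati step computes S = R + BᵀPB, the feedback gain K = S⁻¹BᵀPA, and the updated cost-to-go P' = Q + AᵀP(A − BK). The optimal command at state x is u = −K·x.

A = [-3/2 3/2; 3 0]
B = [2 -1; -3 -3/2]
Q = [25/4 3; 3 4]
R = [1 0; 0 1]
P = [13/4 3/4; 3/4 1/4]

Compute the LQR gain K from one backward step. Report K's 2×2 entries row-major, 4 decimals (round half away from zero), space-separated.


BᵀP = [4.2500 0.7500; -4.3750 -1.1250]
S = R + BᵀPB = [1 0; 0 1] + [6.2500 -5.3750; -5.3750 6.0625] = [7.2500 -5.3750; -5.3750 7.0625]
BᵀPA = [-4.1250 6.3750; 3.1875 -6.5625]
K = S⁻¹·BᵀPA = [-0.5378 0.4370; 0.0420 -0.5966]
A−BK = [-0.3824 0.0294; 1.4496 0.4160]
AᵀP(A−BK) = [0.4601 -0.2332; -0.2332 0.6113]
P' = Q + AᵀP(A−BK) = [6.7101 2.7668; 2.7668 4.6113]
tr(P') = 11.3214

-0.5378 0.4370 0.0420 -0.5966


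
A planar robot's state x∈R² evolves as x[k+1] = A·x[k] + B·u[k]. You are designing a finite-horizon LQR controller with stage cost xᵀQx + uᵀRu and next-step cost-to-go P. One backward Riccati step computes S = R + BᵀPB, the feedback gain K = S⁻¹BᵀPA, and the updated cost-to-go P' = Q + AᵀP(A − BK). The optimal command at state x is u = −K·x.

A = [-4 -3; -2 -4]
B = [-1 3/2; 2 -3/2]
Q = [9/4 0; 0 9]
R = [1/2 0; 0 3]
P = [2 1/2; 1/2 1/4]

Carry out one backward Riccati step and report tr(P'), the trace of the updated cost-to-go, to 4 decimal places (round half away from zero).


BᵀP = [-1.0000 0.0000; 2.2500 0.3750]
S = R + BᵀPB = [1/2 0; 0 3] + [1.0000 -1.5000; -1.5000 2.8125] = [1.5000 -1.5000; -1.5000 5.8125]
BᵀPA = [4.0000 3.0000; -9.7500 -8.2500]
K = S⁻¹·BᵀPA = [1.3333 0.7826; -1.3333 -1.2174]
A−BK = [-0.6667 -0.3913; -6.6667 -7.3913]
AᵀP(A−BK) = [22.6667 22.0000; 22.0000 21.6087]
P' = Q + AᵀP(A−BK) = [24.9167 22.0000; 22.0000 30.6087]
tr(P') = 55.5254

55.5254


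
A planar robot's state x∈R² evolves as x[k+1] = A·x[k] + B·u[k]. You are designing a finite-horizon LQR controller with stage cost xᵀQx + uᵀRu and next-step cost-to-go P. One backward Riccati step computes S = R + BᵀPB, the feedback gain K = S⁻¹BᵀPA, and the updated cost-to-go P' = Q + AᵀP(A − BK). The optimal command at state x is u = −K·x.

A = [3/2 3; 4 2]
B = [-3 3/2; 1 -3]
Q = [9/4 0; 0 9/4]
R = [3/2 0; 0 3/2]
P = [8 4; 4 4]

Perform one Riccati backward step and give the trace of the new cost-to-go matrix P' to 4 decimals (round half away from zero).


BᵀP = [-20.0000 -8.0000; 0.0000 -6.0000]
S = R + BᵀPB = [3/2 0; 0 3/2] + [52.0000 -6.0000; -6.0000 18.0000] = [53.5000 -6.0000; -6.0000 19.5000]
BᵀPA = [-62.0000 -76.0000; -24.0000 -12.0000]
K = S⁻¹·BᵀPA = [-1.3433 -1.5428; -1.6441 -1.0901]
A−BK = [-0.0637 0.0067; 0.4110 0.2725]
AᵀP(A−BK) = [7.2599 6.1832; 6.1832 5.6649]
P' = Q + AᵀP(A−BK) = [9.5099 6.1832; 6.1832 7.9149]
tr(P') = 17.4248

17.4248


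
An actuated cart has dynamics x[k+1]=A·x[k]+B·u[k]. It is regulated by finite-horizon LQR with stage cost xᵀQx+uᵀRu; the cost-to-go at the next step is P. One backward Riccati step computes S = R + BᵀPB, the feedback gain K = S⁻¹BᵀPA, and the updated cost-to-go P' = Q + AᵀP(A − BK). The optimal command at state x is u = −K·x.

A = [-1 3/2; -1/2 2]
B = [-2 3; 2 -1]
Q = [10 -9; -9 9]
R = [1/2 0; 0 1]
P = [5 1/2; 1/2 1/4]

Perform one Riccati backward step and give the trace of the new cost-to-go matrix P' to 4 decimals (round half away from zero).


BᵀP = [-9.0000 -0.5000; 14.5000 1.2500]
S = R + BᵀPB = [1/2 0; 0 1] + [17.0000 -26.5000; -26.5000 42.2500] = [17.5000 -26.5000; -26.5000 43.2500]
BᵀPA = [9.2500 -14.5000; -15.1250 24.2500]
K = S⁻¹·BᵀPA = [-0.0137 0.2838; -0.3581 0.7346]
A−BK = [0.0469 -0.1362; -0.8307 2.1670]
AᵀP(A−BK) = [0.2729 -0.6396; -0.6396 1.5515]
P' = Q + AᵀP(A−BK) = [10.2729 -9.6396; -9.6396 10.5515]
tr(P') = 20.8244

20.8244


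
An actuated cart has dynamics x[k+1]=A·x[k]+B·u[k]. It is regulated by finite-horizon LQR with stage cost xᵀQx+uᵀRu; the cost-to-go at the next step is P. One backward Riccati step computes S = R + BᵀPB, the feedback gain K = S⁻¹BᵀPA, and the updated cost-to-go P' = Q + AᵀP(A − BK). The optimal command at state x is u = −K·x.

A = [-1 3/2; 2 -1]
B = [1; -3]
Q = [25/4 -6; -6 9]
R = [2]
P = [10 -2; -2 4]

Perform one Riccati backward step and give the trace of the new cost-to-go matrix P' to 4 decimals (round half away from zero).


BᵀP = [16.0000 -14.0000]
S = R + BᵀPB = [2] + [58.0000] = [60.0000]
BᵀPA = [-44.0000 38.0000]
K = S⁻¹·BᵀPA = [-0.7333 0.6333]
A−BK = [-0.2667 0.8667; -0.2000 0.9000]
AᵀP(A−BK) = [1.7333 -3.1333; -3.1333 8.4333]
P' = Q + AᵀP(A−BK) = [7.9833 -9.1333; -9.1333 17.4333]
tr(P') = 25.4167

25.4167


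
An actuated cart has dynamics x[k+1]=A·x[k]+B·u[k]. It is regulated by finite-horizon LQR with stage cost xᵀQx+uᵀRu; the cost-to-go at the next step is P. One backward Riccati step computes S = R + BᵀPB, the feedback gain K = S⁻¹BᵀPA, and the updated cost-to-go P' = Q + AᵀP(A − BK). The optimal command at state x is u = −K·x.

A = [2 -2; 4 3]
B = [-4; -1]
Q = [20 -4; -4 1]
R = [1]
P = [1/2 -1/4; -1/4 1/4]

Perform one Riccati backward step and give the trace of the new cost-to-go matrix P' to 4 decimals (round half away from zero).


BᵀP = [-1.7500 0.7500]
S = R + BᵀPB = [1] + [6.2500] = [7.2500]
BᵀPA = [-0.5000 5.7500]
K = S⁻¹·BᵀPA = [-0.0690 0.7931]
A−BK = [1.7241 1.1724; 3.9310 3.7931]
AᵀP(A−BK) = [1.9655 1.8966; 1.8966 2.6897]
P' = Q + AᵀP(A−BK) = [21.9655 -2.1034; -2.1034 3.6897]
tr(P') = 25.6552

25.6552


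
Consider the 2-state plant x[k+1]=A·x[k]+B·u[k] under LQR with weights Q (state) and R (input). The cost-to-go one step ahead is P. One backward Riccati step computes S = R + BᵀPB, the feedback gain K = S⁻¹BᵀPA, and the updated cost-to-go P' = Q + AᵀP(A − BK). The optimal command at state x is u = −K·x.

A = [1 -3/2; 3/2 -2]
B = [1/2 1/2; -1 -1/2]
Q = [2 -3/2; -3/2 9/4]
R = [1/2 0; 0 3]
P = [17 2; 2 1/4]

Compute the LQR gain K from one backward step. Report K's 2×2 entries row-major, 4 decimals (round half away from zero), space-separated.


BᵀP = [6.5000 0.7500; 7.5000 0.8750]
S = R + BᵀPB = [1/2 0; 0 3] + [2.5000 2.8750; 2.8750 3.3125] = [3.0000 2.8750; 2.8750 6.3125]
BᵀPA = [7.6250 -11.2500; 8.8125 -13.0000]
K = S⁻¹·BᵀPA = [2.1362 -3.1523; 0.4231 -0.6237]
A−BK = [-0.2796 0.3880; 3.8477 -5.4641]
AᵀP(A−BK) = [3.5454 -5.2174; -5.2174 7.6786]
P' = Q + AᵀP(A−BK) = [5.5454 -6.7174; -6.7174 9.9286]
tr(P') = 15.4740

2.1362 -3.1523 0.4231 -0.6237


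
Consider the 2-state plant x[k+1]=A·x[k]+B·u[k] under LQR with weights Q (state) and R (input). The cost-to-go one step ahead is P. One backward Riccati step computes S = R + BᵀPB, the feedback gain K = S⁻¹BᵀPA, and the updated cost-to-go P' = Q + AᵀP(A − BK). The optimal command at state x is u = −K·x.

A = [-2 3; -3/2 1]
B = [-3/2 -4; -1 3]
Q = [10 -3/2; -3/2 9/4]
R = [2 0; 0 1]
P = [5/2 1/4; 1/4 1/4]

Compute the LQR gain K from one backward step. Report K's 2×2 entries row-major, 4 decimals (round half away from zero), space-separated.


BᵀP = [-4.0000 -0.6250; -9.2500 -0.2500]
S = R + BᵀPB = [2 0; 0 1] + [6.6250 14.1250; 14.1250 36.2500] = [8.6250 14.1250; 14.1250 37.2500]
BᵀPA = [8.9375 -12.6250; 18.8750 -28.0000]
K = S⁻¹·BᵀPA = [0.5446 -0.6141; 0.3002 -0.5188]
A−BK = [0.0177 0.0036; -1.8560 1.9423]
AᵀP(A−BK) = [1.5288 -1.7188; -1.7188 1.9701]
P' = Q + AᵀP(A−BK) = [11.5288 -3.2188; -3.2188 4.2201]
tr(P') = 15.7489

0.5446 -0.6141 0.3002 -0.5188


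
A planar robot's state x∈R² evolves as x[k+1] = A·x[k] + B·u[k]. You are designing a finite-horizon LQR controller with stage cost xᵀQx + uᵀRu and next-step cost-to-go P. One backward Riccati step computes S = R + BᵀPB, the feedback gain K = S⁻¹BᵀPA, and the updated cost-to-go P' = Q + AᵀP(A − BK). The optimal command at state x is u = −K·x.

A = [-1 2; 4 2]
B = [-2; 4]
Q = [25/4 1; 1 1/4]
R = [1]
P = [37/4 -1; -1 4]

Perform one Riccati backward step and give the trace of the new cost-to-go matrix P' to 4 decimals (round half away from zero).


BᵀP = [-22.5000 18.0000]
S = R + BᵀPB = [1] + [117.0000] = [118.0000]
BᵀPA = [94.5000 -9.0000]
K = S⁻¹·BᵀPA = [0.8008 -0.0763]
A−BK = [0.6017 1.8475; 0.7966 2.3051]
AᵀP(A−BK) = [5.5699 14.7076; 14.7076 44.3136]
P' = Q + AᵀP(A−BK) = [11.8199 15.7076; 15.7076 44.5636]
tr(P') = 56.3835

56.3835


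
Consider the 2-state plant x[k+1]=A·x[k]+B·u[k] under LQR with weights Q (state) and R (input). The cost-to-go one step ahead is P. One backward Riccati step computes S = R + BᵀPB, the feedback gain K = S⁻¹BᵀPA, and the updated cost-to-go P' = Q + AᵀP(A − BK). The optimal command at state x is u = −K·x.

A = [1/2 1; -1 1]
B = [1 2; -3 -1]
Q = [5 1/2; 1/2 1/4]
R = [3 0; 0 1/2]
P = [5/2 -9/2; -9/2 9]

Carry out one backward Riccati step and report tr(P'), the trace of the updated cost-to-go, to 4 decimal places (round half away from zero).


5.7819

BᵀP = [16.0000 -31.5000; 9.5000 -18.0000]
S = R + BᵀPB = [3 0; 0 1/2] + [110.5000 63.5000; 63.5000 37.0000] = [113.5000 63.5000; 63.5000 37.5000]
BᵀPA = [39.5000 -15.5000; 22.7500 -8.5000]
K = S⁻¹·BᵀPA = [0.1635 -0.1853; 0.3298 0.0871]
A−BK = [-0.3231 1.0112; -0.1797 0.5313]
AᵀP(A−BK) = [0.1636 -0.1624; -0.1624 0.3683]
P' = Q + AᵀP(A−BK) = [5.1636 0.3376; 0.3376 0.6183]
tr(P') = 5.7819


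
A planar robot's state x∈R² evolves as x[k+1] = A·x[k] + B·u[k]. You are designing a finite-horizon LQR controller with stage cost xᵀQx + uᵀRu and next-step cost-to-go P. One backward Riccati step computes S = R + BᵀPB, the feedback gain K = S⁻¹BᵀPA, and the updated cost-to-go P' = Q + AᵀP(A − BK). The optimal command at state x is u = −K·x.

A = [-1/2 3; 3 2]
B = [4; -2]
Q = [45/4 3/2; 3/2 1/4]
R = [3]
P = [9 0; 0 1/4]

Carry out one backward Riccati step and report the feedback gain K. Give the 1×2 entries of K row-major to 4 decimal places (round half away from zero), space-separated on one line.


BᵀP = [36.0000 -0.5000]
S = R + BᵀPB = [3] + [145.0000] = [148.0000]
BᵀPA = [-19.5000 107.0000]
K = S⁻¹·BᵀPA = [-0.1318 0.7230]
A−BK = [0.0270 0.1081; 2.7365 3.4459]
AᵀP(A−BK) = [1.9307 2.0980; 2.0980 4.6419]
P' = Q + AᵀP(A−BK) = [13.1807 3.5980; 3.5980 4.8919]
tr(P') = 18.0726

-0.1318 0.7230


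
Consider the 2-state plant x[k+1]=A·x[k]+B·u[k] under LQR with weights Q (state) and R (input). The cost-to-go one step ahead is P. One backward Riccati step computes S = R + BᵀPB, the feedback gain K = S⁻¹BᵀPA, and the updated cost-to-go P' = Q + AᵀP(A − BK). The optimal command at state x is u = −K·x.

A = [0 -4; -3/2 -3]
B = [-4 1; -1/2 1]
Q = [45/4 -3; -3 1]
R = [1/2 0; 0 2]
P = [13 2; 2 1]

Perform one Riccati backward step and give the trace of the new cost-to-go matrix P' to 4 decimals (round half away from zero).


17.1887

BᵀP = [-53.0000 -8.5000; 15.0000 3.0000]
S = R + BᵀPB = [1/2 0; 0 2] + [216.2500 -61.5000; -61.5000 18.0000] = [216.7500 -61.5000; -61.5000 20.0000]
BᵀPA = [12.7500 237.5000; -4.5000 -69.0000]
K = S⁻¹·BᵀPA = [-0.0393 0.9163; -0.3460 -0.6323]
A−BK = [0.1886 0.2976; -1.1737 -1.9095]
AᵀP(A−BK) = [1.1947 1.9715; 1.9715 3.7440]
P' = Q + AᵀP(A−BK) = [12.4447 -1.0285; -1.0285 4.7440]
tr(P') = 17.1887


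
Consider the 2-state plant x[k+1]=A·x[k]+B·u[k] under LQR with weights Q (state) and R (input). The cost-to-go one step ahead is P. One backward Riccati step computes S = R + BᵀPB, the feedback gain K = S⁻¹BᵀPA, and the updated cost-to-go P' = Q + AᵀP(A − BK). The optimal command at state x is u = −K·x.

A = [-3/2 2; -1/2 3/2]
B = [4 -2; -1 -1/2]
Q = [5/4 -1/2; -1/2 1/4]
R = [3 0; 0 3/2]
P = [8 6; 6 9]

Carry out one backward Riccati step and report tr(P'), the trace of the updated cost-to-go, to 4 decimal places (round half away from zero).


7.4631

BᵀP = [26.0000 15.0000; -19.0000 -16.5000]
S = R + BᵀPB = [3 0; 0 3/2] + [89.0000 -59.5000; -59.5000 46.2500] = [92.0000 -59.5000; -59.5000 47.7500]
BᵀPA = [-46.5000 74.5000; 36.7500 -62.7500]
K = S⁻¹·BᵀPA = [-0.0396 -0.2067; 0.7203 -1.5717]
A−BK = [0.0989 -0.3166; -0.1794 0.5075]
AᵀP(A−BK) = [0.9380 -2.1016; -2.1016 5.0251]
P' = Q + AᵀP(A−BK) = [2.1880 -2.6016; -2.6016 5.2751]
tr(P') = 7.4631


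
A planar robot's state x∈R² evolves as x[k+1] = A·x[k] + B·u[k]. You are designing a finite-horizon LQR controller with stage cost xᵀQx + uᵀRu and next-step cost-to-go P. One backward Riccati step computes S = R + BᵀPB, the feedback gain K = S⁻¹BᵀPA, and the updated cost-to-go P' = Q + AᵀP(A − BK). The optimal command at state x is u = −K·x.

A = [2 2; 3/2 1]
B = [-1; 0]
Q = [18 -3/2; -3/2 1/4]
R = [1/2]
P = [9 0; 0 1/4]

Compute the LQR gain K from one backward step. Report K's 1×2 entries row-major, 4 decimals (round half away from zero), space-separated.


-1.8947 -1.8947

BᵀP = [-9.0000 0.0000]
S = R + BᵀPB = [1/2] + [9.0000] = [9.5000]
BᵀPA = [-18.0000 -18.0000]
K = S⁻¹·BᵀPA = [-1.8947 -1.8947]
A−BK = [0.1053 0.1053; 1.5000 1.0000]
AᵀP(A−BK) = [2.4572 2.2697; 2.2697 2.1447]
P' = Q + AᵀP(A−BK) = [20.4572 0.7697; 0.7697 2.3947]
tr(P') = 22.8520


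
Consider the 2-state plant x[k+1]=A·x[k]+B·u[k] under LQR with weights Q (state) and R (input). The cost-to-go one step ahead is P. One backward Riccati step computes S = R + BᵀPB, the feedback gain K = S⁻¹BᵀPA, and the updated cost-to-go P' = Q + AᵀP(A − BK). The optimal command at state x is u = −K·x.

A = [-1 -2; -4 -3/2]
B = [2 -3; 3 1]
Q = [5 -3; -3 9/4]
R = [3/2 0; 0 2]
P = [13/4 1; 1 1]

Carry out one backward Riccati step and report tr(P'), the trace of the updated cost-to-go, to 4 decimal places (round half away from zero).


9.9144

BᵀP = [9.5000 5.0000; -8.7500 -2.0000]
S = R + BᵀPB = [3/2 0; 0 2] + [34.0000 -23.5000; -23.5000 24.2500] = [35.5000 -23.5000; -23.5000 26.2500]
BᵀPA = [-29.5000 -26.5000; 16.7500 20.5000]
K = S⁻¹·BᵀPA = [-1.0030 -0.5634; -0.2598 0.2766]
A−BK = [0.2265 -0.0435; -0.7313 -0.0864]
AᵀP(A−BK) = [2.0142 0.7473; 0.7473 0.6502]
P' = Q + AᵀP(A−BK) = [7.0142 -2.2527; -2.2527 2.9002]
tr(P') = 9.9144


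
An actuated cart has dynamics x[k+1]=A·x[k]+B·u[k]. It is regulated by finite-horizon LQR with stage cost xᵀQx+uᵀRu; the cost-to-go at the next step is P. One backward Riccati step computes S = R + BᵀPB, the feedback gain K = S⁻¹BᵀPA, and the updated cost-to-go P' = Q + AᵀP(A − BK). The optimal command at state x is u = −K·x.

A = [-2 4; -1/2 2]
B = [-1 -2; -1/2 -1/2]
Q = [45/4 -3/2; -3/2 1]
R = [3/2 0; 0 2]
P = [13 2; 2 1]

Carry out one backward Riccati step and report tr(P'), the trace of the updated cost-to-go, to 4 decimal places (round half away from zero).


20.2354

BᵀP = [-14.0000 -2.5000; -27.0000 -4.5000]
S = R + BᵀPB = [3/2 0; 0 2] + [15.2500 29.2500; 29.2500 56.2500] = [16.7500 29.2500; 29.2500 58.2500]
BᵀPA = [29.2500 -61.0000; 56.2500 -117.0000]
K = S⁻¹·BᵀPA = [0.4870 -1.0905; 0.7211 -1.4610]
A−BK = [-0.0708 -0.0125; 0.1041 0.7242]
AᵀP(A−BK) = [1.4422 -2.9220; -2.9220 6.5432]
P' = Q + AᵀP(A−BK) = [12.6922 -4.4220; -4.4220 7.5432]
tr(P') = 20.2354


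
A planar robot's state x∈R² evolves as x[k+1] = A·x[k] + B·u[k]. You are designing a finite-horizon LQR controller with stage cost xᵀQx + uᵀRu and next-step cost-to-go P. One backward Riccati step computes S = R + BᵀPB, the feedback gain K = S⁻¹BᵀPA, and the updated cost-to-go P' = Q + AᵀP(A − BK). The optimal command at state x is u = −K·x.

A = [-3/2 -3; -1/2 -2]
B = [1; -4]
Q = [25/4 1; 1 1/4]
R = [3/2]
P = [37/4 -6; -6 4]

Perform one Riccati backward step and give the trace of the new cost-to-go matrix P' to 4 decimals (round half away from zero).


BᵀP = [33.2500 -22.0000]
S = R + BᵀPB = [3/2] + [121.2500] = [122.7500]
BᵀPA = [-38.8750 -55.7500]
K = S⁻¹·BᵀPA = [-0.3167 -0.4542]
A−BK = [-1.1833 -2.5458; -1.7668 -3.8167]
AᵀP(A−BK) = [0.5008 0.9689; 0.9689 1.9297]
P' = Q + AᵀP(A−BK) = [6.7508 1.9689; 1.9689 2.1797]
tr(P') = 8.9305

8.9305


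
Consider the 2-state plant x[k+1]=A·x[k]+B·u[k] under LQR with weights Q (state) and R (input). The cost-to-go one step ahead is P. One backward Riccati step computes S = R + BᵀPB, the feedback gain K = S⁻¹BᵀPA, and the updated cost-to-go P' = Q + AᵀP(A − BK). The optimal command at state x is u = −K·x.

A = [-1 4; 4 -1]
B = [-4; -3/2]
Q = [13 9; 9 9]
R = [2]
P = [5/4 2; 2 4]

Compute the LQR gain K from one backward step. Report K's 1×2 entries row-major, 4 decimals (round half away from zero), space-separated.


BᵀP = [-8.0000 -14.0000]
S = R + BᵀPB = [2] + [53.0000] = [55.0000]
BᵀPA = [-48.0000 -18.0000]
K = S⁻¹·BᵀPA = [-0.8727 -0.3273]
A−BK = [-4.4909 2.6909; 2.6909 -1.4909]
AᵀP(A−BK) = [7.3591 -2.7091; -2.7091 2.1091]
P' = Q + AᵀP(A−BK) = [20.3591 6.2909; 6.2909 11.1091]
tr(P') = 31.4682

-0.8727 -0.3273


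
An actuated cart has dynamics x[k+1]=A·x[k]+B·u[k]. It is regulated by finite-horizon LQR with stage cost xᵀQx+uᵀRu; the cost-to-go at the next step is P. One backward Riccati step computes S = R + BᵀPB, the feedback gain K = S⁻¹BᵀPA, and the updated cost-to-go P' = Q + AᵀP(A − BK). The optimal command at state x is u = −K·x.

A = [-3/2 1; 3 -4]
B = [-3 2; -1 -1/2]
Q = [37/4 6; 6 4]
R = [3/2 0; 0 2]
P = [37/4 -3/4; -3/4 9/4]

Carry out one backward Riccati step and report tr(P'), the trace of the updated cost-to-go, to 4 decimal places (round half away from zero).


BᵀP = [-27.0000 0.0000; 18.8750 -2.6250]
S = R + BᵀPB = [3/2 0; 0 2] + [81.0000 -54.0000; -54.0000 39.0625] = [82.5000 -54.0000; -54.0000 41.0625]
BᵀPA = [40.5000 -27.0000; -36.1875 29.3750]
K = S⁻¹·BᵀPA = [-0.6172 1.0125; -1.6929 2.0469]
A−BK = [0.0343 -0.0563; 1.5364 -1.9640]
AᵀP(A−BK) = [11.5461 -14.5596; -14.5596 18.4601]
P' = Q + AᵀP(A−BK) = [20.7961 -8.5596; -8.5596 22.4601]
tr(P') = 43.2562

43.2562


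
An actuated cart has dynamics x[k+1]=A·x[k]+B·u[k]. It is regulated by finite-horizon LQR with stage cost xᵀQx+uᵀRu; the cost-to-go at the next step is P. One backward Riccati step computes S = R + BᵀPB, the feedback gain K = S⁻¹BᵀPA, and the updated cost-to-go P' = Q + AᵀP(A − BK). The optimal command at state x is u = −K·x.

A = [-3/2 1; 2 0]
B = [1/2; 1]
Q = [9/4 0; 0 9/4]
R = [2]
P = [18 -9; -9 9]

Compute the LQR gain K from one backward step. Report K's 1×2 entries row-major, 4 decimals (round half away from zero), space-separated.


BᵀP = [0.0000 4.5000]
S = R + BᵀPB = [2] + [4.5000] = [6.5000]
BᵀPA = [9.0000 0.0000]
K = S⁻¹·BᵀPA = [1.3846 0.0000]
A−BK = [-2.1923 1.0000; 0.6154 0.0000]
AᵀP(A−BK) = [118.0385 -45.0000; -45.0000 18.0000]
P' = Q + AᵀP(A−BK) = [120.2885 -45.0000; -45.0000 20.2500]
tr(P') = 140.5385

1.3846 0.0000


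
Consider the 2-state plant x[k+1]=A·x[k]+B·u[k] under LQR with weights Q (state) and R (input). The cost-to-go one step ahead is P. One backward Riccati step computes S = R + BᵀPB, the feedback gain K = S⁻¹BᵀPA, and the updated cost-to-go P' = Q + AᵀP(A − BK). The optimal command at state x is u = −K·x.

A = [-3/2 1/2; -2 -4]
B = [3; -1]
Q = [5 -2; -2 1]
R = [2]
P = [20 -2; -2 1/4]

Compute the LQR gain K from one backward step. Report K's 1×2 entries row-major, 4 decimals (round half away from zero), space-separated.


BᵀP = [62.0000 -6.2500]
S = R + BᵀPB = [2] + [192.2500] = [194.2500]
BᵀPA = [-80.5000 56.0000]
K = S⁻¹·BᵀPA = [-0.4144 0.2883]
A−BK = [-0.2568 -0.3649; -2.4144 -3.7117]
AᵀP(A−BK) = [0.6396 0.2072; 0.2072 0.8559]
P' = Q + AᵀP(A−BK) = [5.6396 -1.7928; -1.7928 1.8559]
tr(P') = 7.4955

-0.4144 0.2883


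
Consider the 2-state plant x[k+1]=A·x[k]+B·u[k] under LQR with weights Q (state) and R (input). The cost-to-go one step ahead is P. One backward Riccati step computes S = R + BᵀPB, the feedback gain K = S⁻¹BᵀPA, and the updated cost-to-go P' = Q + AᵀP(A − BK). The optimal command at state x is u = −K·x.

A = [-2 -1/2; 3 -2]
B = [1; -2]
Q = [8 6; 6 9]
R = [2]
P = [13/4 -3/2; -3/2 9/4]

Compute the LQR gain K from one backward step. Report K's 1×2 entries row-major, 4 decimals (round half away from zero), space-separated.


BᵀP = [6.2500 -6.0000]
S = R + BᵀPB = [2] + [18.2500] = [20.2500]
BᵀPA = [-30.5000 8.8750]
K = S⁻¹·BᵀPA = [-1.5062 0.4383]
A−BK = [-0.4938 -0.9383; -0.0123 -1.1235]
AᵀP(A−BK) = [5.3117 -0.6327; -0.6327 2.9228]
P' = Q + AᵀP(A−BK) = [13.3117 5.3673; 5.3673 11.9228]
tr(P') = 25.2346

-1.5062 0.4383
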